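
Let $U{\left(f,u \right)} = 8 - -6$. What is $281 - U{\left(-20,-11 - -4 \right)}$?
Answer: $267$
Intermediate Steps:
$U{\left(f,u \right)} = 14$ ($U{\left(f,u \right)} = 8 + 6 = 14$)
$281 - U{\left(-20,-11 - -4 \right)} = 281 - 14 = 267$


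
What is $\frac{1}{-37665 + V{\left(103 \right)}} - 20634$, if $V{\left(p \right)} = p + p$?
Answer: $- \frac{772929007}{37459} \approx -20634.0$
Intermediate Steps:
$V{\left(p \right)} = 2 p$
$\frac{1}{-37665 + V{\left(103 \right)}} - 20634 = \frac{1}{-37665 + 2 \cdot 103} - 20634 = \frac{1}{-37665 + 206} - 20634 = \frac{1}{-37459} - 20634 = - \frac{1}{37459} - 20634 = - \frac{772929007}{37459}$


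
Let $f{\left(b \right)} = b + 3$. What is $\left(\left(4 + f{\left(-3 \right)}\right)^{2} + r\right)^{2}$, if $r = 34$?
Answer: $2500$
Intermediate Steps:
$f{\left(b \right)} = 3 + b$
$\left(\left(4 + f{\left(-3 \right)}\right)^{2} + r\right)^{2} = \left(\left(4 + \left(3 - 3\right)\right)^{2} + 34\right)^{2} = \left(\left(4 + 0\right)^{2} + 34\right)^{2} = \left(4^{2} + 34\right)^{2} = \left(16 + 34\right)^{2} = 50^{2} = 2500$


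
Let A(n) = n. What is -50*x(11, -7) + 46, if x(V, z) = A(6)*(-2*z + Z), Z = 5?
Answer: -5654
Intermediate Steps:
x(V, z) = 30 - 12*z (x(V, z) = 6*(-2*z + 5) = 6*(5 - 2*z) = 30 - 12*z)
-50*x(11, -7) + 46 = -50*(30 - 12*(-7)) + 46 = -50*(30 + 84) + 46 = -50*114 + 46 = -5700 + 46 = -5654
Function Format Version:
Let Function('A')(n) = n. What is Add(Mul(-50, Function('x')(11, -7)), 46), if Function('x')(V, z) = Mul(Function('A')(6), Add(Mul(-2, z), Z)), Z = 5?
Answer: -5654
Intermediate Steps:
Function('x')(V, z) = Add(30, Mul(-12, z)) (Function('x')(V, z) = Mul(6, Add(Mul(-2, z), 5)) = Mul(6, Add(5, Mul(-2, z))) = Add(30, Mul(-12, z)))
Add(Mul(-50, Function('x')(11, -7)), 46) = Add(Mul(-50, Add(30, Mul(-12, -7))), 46) = Add(Mul(-50, Add(30, 84)), 46) = Add(Mul(-50, 114), 46) = Add(-5700, 46) = -5654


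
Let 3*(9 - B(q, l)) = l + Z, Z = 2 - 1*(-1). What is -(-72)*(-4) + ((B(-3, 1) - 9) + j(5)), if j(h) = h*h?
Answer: -793/3 ≈ -264.33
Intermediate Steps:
j(h) = h²
Z = 3 (Z = 2 + 1 = 3)
B(q, l) = 8 - l/3 (B(q, l) = 9 - (l + 3)/3 = 9 - (3 + l)/3 = 9 + (-1 - l/3) = 8 - l/3)
-(-72)*(-4) + ((B(-3, 1) - 9) + j(5)) = -(-72)*(-4) + (((8 - ⅓*1) - 9) + 5²) = -24*12 + (((8 - ⅓) - 9) + 25) = -288 + ((23/3 - 9) + 25) = -288 + (-4/3 + 25) = -288 + 71/3 = -793/3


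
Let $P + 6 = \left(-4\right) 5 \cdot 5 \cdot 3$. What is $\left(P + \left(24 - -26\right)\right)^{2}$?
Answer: $65536$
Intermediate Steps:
$P = -306$ ($P = -6 + \left(-4\right) 5 \cdot 5 \cdot 3 = -6 + \left(-20\right) 5 \cdot 3 = -6 - 300 = -306$)
$\left(P + \left(24 - -26\right)\right)^{2} = \left(-306 + \left(24 - -26\right)\right)^{2} = \left(-306 + \left(24 + 26\right)\right)^{2} = \left(-306 + 50\right)^{2} = \left(-256\right)^{2} = 65536$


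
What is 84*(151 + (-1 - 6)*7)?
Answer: 8568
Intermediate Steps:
84*(151 + (-1 - 6)*7) = 84*(151 - 7*7) = 84*(151 - 49) = 84*102 = 8568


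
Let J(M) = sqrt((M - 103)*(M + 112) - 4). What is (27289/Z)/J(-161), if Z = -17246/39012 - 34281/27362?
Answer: -3641192910177*sqrt(3233)/1462330696448 ≈ -141.58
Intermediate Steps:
Z = -226156928/133430793 (Z = -17246*1/39012 - 34281*1/27362 = -8623/19506 - 34281/27362 = -226156928/133430793 ≈ -1.6949)
J(M) = sqrt(-4 + (-103 + M)*(112 + M)) (J(M) = sqrt((-103 + M)*(112 + M) - 4) = sqrt(-4 + (-103 + M)*(112 + M)))
(27289/Z)/J(-161) = (27289/(-226156928/133430793))/(sqrt(-11540 + (-161)**2 + 9*(-161))) = (27289*(-133430793/226156928))/(sqrt(-11540 + 25921 - 1449)) = -3641192910177*sqrt(3233)/6466/226156928 = -3641192910177*sqrt(3233)/1462330696448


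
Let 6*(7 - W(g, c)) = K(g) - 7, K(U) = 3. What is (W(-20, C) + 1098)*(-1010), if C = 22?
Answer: -3350170/3 ≈ -1.1167e+6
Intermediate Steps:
W(g, c) = 23/3 (W(g, c) = 7 - (3 - 7)/6 = 7 - ⅙*(-4) = 7 + ⅔ = 23/3)
(W(-20, C) + 1098)*(-1010) = (23/3 + 1098)*(-1010) = (3317/3)*(-1010) = -3350170/3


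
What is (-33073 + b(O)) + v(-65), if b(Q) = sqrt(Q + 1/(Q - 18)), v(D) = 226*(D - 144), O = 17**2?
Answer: -80307 + 4*sqrt(1326545)/271 ≈ -80290.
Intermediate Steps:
O = 289
v(D) = -32544 + 226*D (v(D) = 226*(-144 + D) = -32544 + 226*D)
b(Q) = sqrt(Q + 1/(-18 + Q))
(-33073 + b(O)) + v(-65) = (-33073 + sqrt((1 + 289*(-18 + 289))/(-18 + 289))) + (-32544 + 226*(-65)) = (-33073 + sqrt((1 + 289*271)/271)) + (-32544 - 14690) = (-33073 + sqrt((1 + 78319)/271)) - 47234 = (-33073 + sqrt((1/271)*78320)) - 47234 = (-33073 + sqrt(78320/271)) - 47234 = (-33073 + 4*sqrt(1326545)/271) - 47234 = -80307 + 4*sqrt(1326545)/271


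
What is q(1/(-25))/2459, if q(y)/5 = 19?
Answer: 95/2459 ≈ 0.038634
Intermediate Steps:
q(y) = 95 (q(y) = 5*19 = 95)
q(1/(-25))/2459 = 95/2459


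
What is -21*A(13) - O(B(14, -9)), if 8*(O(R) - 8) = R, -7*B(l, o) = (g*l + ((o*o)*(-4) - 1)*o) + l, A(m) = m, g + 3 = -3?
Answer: -12881/56 ≈ -230.02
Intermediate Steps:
g = -6 (g = -3 - 3 = -6)
B(l, o) = 5*l/7 - o*(-1 - 4*o²)/7 (B(l, o) = -((-6*l + ((o*o)*(-4) - 1)*o) + l)/7 = -((-6*l + (o²*(-4) - 1)*o) + l)/7 = -((-6*l + (-4*o² - 1)*o) + l)/7 = -((-6*l + (-1 - 4*o²)*o) + l)/7 = -((-6*l + o*(-1 - 4*o²)) + l)/7 = -(-5*l + o*(-1 - 4*o²))/7 = 5*l/7 - o*(-1 - 4*o²)/7)
O(R) = 8 + R/8
-21*A(13) - O(B(14, -9)) = -21*13 - (8 + ((⅐)*(-9) + (4/7)*(-9)³ + (5/7)*14)/8) = -273 - (8 + (-9/7 + (4/7)*(-729) + 10)/8) = -273 - (8 + (-9/7 - 2916/7 + 10)/8) = -273 - (8 + (⅛)*(-2855/7)) = -273 - (8 - 2855/56) = -273 - 1*(-2407/56) = -273 + 2407/56 = -12881/56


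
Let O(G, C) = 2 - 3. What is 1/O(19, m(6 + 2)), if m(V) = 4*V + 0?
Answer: -1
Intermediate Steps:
m(V) = 4*V
O(G, C) = -1
1/O(19, m(6 + 2)) = 1/(-1) = -1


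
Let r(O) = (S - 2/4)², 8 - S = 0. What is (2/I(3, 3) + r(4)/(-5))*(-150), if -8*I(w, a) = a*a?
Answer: 11725/6 ≈ 1954.2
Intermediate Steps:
I(w, a) = -a²/8 (I(w, a) = -a*a/8 = -a²/8)
S = 8 (S = 8 - 1*0 = 8 + 0 = 8)
r(O) = 225/4 (r(O) = (8 - 2/4)² = (8 - 2*¼)² = (8 - ½)² = (15/2)² = 225/4)
(2/I(3, 3) + r(4)/(-5))*(-150) = (2/((-⅛*3²)) + (225/4)/(-5))*(-150) = (2/((-⅛*9)) + (225/4)*(-⅕))*(-150) = (2/(-9/8) - 45/4)*(-150) = (2*(-8/9) - 45/4)*(-150) = (-16/9 - 45/4)*(-150) = -469/36*(-150) = 11725/6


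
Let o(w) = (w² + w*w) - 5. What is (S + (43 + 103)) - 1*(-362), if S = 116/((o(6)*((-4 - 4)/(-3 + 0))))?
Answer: 68159/134 ≈ 508.65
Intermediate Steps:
o(w) = -5 + 2*w² (o(w) = (w² + w²) - 5 = 2*w² - 5 = -5 + 2*w²)
S = 87/134 (S = 116/(((-5 + 2*6²)*((-4 - 4)/(-3 + 0)))) = 116/(((-5 + 2*36)*(-8/(-3)))) = 116/(((-5 + 72)*(-8*(-⅓)))) = 116/((67*(8/3))) = 116/(536/3) = 116*(3/536) = 87/134 ≈ 0.64925)
(S + (43 + 103)) - 1*(-362) = (87/134 + (43 + 103)) - 1*(-362) = (87/134 + 146) + 362 = 19651/134 + 362 = 68159/134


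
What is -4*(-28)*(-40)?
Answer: -4480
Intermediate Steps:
-4*(-28)*(-40) = 112*(-40) = -4480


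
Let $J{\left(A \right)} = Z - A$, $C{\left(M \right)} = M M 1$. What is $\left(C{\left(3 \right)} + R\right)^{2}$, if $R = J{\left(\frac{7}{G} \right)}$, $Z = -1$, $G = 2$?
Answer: $\frac{81}{4} \approx 20.25$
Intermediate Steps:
$C{\left(M \right)} = M^{2}$ ($C{\left(M \right)} = M^{2} \cdot 1 = M^{2}$)
$J{\left(A \right)} = -1 - A$
$R = - \frac{9}{2}$ ($R = -1 - \frac{7}{2} = - \frac{9}{2} \approx -4.5$)
$\left(C{\left(3 \right)} + R\right)^{2} = \left(3^{2} - \frac{9}{2}\right)^{2} = \left(9 - \frac{9}{2}\right)^{2} = \left(\frac{9}{2}\right)^{2} = \frac{81}{4}$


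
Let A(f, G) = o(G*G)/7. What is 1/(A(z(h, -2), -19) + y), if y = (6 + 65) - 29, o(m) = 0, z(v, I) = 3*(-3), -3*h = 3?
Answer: 1/42 ≈ 0.023810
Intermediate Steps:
h = -1 (h = -1/3*3 = -1)
z(v, I) = -9
A(f, G) = 0 (A(f, G) = 0/7 = 0*(1/7) = 0)
y = 42 (y = 71 - 29 = 42)
1/(A(z(h, -2), -19) + y) = 1/(0 + 42) = 1/42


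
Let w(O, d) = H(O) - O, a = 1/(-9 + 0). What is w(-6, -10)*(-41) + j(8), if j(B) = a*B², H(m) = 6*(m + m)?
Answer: 24290/9 ≈ 2698.9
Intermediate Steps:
a = -⅑ (a = 1/(-9) = -⅑ ≈ -0.11111)
H(m) = 12*m (H(m) = 6*(2*m) = 12*m)
w(O, d) = 11*O (w(O, d) = 12*O - O = 11*O)
j(B) = -B²/9
w(-6, -10)*(-41) + j(8) = (11*(-6))*(-41) - ⅑*8² = -66*(-41) - ⅑*64 = 2706 - 64/9 = 24290/9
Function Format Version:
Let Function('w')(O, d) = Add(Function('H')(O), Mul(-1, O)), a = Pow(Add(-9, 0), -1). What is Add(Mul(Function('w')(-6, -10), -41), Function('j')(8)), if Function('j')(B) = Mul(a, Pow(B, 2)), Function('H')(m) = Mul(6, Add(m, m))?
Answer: Rational(24290, 9) ≈ 2698.9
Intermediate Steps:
a = Rational(-1, 9) (a = Pow(-9, -1) = Rational(-1, 9) ≈ -0.11111)
Function('H')(m) = Mul(12, m) (Function('H')(m) = Mul(6, Mul(2, m)) = Mul(12, m))
Function('w')(O, d) = Mul(11, O) (Function('w')(O, d) = Add(Mul(12, O), Mul(-1, O)) = Mul(11, O))
Function('j')(B) = Mul(Rational(-1, 9), Pow(B, 2))
Add(Mul(Function('w')(-6, -10), -41), Function('j')(8)) = Add(Mul(Mul(11, -6), -41), Mul(Rational(-1, 9), Pow(8, 2))) = Add(Mul(-66, -41), Mul(Rational(-1, 9), 64)) = Add(2706, Rational(-64, 9)) = Rational(24290, 9)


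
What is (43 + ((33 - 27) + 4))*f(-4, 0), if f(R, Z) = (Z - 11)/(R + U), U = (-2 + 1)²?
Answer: 583/3 ≈ 194.33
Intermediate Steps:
U = 1 (U = (-1)² = 1)
f(R, Z) = (-11 + Z)/(1 + R) (f(R, Z) = (Z - 11)/(R + 1) = (-11 + Z)/(1 + R))
(43 + ((33 - 27) + 4))*f(-4, 0) = (43 + ((33 - 27) + 4))*((-11 + 0)/(1 - 4)) = (43 + (6 + 4))*(-11/(-3)) = (43 + 10)*(-⅓*(-11)) = 53*(11/3) = 583/3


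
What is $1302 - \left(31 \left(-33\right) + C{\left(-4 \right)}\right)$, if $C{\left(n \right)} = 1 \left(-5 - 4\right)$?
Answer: $2334$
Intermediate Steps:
$C{\left(n \right)} = -9$ ($C{\left(n \right)} = 1 \left(-9\right) = -9$)
$1302 - \left(31 \left(-33\right) + C{\left(-4 \right)}\right) = 1302 - \left(31 \left(-33\right) - 9\right) = 1302 - \left(-1023 - 9\right) = 1302 - -1032 = 1302 + 1032 = 2334$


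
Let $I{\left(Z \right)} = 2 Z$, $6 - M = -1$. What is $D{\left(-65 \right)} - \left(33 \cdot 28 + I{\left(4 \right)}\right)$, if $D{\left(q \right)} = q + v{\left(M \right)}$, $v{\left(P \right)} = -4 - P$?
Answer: $-1008$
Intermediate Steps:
$M = 7$ ($M = 6 - -1 = 6 + 1 = 7$)
$D{\left(q \right)} = -11 + q$ ($D{\left(q \right)} = q - 11 = -11 + q$)
$D{\left(-65 \right)} - \left(33 \cdot 28 + I{\left(4 \right)}\right) = \left(-11 - 65\right) - \left(33 \cdot 28 + 2 \cdot 4\right) = -76 - \left(924 + 8\right) = -76 - 932 = -1008$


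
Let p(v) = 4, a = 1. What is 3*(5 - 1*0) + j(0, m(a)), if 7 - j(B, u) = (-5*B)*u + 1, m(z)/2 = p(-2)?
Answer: 21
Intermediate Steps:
m(z) = 8 (m(z) = 2*4 = 8)
j(B, u) = 6 + 5*B*u (j(B, u) = 7 - ((-5*B)*u + 1) = 7 - (-5*B*u + 1) = 7 - (1 - 5*B*u) = 7 + (-1 + 5*B*u) = 6 + 5*B*u)
3*(5 - 1*0) + j(0, m(a)) = 3*(5 - 1*0) + (6 + 5*0*8) = 3*(5 + 0) + (6 + 0) = 3*5 + 6 = 15 + 6 = 21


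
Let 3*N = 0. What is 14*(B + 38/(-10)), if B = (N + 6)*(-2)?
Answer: -1106/5 ≈ -221.20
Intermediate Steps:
N = 0 (N = (⅓)*0 = 0)
B = -12 (B = (0 + 6)*(-2) = 6*(-2) = -12)
14*(B + 38/(-10)) = 14*(-12 + 38/(-10)) = 14*(-12 + 38*(-⅒)) = 14*(-12 - 19/5) = 14*(-79/5) = -1106/5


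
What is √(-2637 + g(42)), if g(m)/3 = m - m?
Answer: 3*I*√293 ≈ 51.352*I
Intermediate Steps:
g(m) = 0 (g(m) = 3*(m - m) = 3*0 = 0)
√(-2637 + g(42)) = √(-2637 + 0) = √(-2637) = 3*I*√293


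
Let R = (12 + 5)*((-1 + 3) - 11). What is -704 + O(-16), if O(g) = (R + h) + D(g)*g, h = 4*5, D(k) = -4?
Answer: -773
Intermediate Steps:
R = -153 (R = 17*(2 - 11) = 17*(-9) = -153)
h = 20
O(g) = -133 - 4*g (O(g) = (-153 + 20) - 4*g = -133 - 4*g)
-704 + O(-16) = -704 + (-133 - 4*(-16)) = -704 + (-133 + 64) = -704 - 69 = -773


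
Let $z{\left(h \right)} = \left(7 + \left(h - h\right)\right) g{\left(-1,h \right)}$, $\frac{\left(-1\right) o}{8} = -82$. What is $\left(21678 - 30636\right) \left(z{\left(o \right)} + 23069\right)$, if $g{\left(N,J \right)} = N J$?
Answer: $-165516966$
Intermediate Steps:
$o = 656$ ($o = \left(-8\right) \left(-82\right) = 656$)
$g{\left(N,J \right)} = J N$
$z{\left(h \right)} = - 7 h$ ($z{\left(h \right)} = \left(7 + \left(h - h\right)\right) h \left(-1\right) = \left(7 + 0\right) \left(- h\right) = 7 \left(- h\right) = - 7 h$)
$\left(21678 - 30636\right) \left(z{\left(o \right)} + 23069\right) = \left(21678 - 30636\right) \left(\left(-7\right) 656 + 23069\right) = - 8958 \left(-4592 + 23069\right) = \left(-8958\right) 18477 = -165516966$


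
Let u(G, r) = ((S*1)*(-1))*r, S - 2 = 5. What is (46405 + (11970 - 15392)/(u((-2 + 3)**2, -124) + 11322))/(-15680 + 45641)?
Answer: 282836764/182612295 ≈ 1.5488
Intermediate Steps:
S = 7 (S = 2 + 5 = 7)
u(G, r) = -7*r (u(G, r) = ((7*1)*(-1))*r = (7*(-1))*r = -7*r)
(46405 + (11970 - 15392)/(u((-2 + 3)**2, -124) + 11322))/(-15680 + 45641) = (46405 + (11970 - 15392)/(-7*(-124) + 11322))/(-15680 + 45641) = (46405 - 3422/(868 + 11322))/29961 = (46405 - 3422/12190)*(1/29961) = (46405 - 3422*1/12190)*(1/29961) = (46405 - 1711/6095)*(1/29961) = (282836764/6095)*(1/29961) = 282836764/182612295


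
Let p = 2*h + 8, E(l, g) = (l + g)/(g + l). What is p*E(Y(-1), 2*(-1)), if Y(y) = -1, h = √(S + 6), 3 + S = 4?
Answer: 8 + 2*√7 ≈ 13.292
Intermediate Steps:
S = 1 (S = -3 + 4 = 1)
h = √7 (h = √(1 + 6) = √7 ≈ 2.6458)
E(l, g) = 1 (E(l, g) = (g + l)/(g + l) = 1)
p = 8 + 2*√7 (p = 2*√7 + 8 = 8 + 2*√7 ≈ 13.292)
p*E(Y(-1), 2*(-1)) = (8 + 2*√7)*1 = 8 + 2*√7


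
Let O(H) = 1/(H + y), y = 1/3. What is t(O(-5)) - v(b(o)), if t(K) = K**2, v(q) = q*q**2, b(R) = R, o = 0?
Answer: 9/196 ≈ 0.045918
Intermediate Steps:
y = 1/3 ≈ 0.33333
v(q) = q**3
O(H) = 1/(1/3 + H) (O(H) = 1/(H + 1/3) = 1/(1/3 + H))
t(O(-5)) - v(b(o)) = (3/(1 + 3*(-5)))**2 - 1*0**3 = (3/(1 - 15))**2 - 1*0 = (3/(-14))**2 + 0 = (3*(-1/14))**2 + 0 = (-3/14)**2 + 0 = 9/196 + 0 = 9/196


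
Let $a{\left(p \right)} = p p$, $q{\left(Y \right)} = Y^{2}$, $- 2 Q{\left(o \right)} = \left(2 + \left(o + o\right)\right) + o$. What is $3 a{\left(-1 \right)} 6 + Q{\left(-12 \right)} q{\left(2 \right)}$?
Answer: $86$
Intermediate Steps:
$Q{\left(o \right)} = -1 - \frac{3 o}{2}$ ($Q{\left(o \right)} = - \frac{\left(2 + \left(o + o\right)\right) + o}{2} = - \frac{\left(2 + 2 o\right) + o}{2} = - \frac{2 + 3 o}{2} = -1 - \frac{3 o}{2}$)
$a{\left(p \right)} = p^{2}$
$3 a{\left(-1 \right)} 6 + Q{\left(-12 \right)} q{\left(2 \right)} = 3 \left(-1\right)^{2} \cdot 6 + \left(-1 - -18\right) 2^{2} = 3 \cdot 1 \cdot 6 + \left(-1 + 18\right) 4 = 3 \cdot 6 + 17 \cdot 4 = 18 + 68 = 86$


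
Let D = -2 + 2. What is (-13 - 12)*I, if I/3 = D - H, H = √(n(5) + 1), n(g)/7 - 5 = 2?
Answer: 375*√2 ≈ 530.33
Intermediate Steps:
n(g) = 49 (n(g) = 35 + 7*2 = 35 + 14 = 49)
D = 0
H = 5*√2 (H = √(49 + 1) = √50 = 5*√2 ≈ 7.0711)
I = -15*√2 (I = 3*(0 - 5*√2) = 3*(-5*√2) = -15*√2 ≈ -21.213)
(-13 - 12)*I = (-13 - 12)*(-15*√2) = -(-375)*√2 = 375*√2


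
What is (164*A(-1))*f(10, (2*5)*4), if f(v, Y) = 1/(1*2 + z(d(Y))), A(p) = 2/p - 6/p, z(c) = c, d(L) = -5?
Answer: -656/3 ≈ -218.67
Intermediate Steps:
A(p) = -4/p
f(v, Y) = -⅓ (f(v, Y) = 1/(1*2 - 5) = 1/(2 - 5) = 1/(-3) = -⅓)
(164*A(-1))*f(10, (2*5)*4) = (164*(-4/(-1)))*(-⅓) = (164*(-4*(-1)))*(-⅓) = (164*4)*(-⅓) = 656*(-⅓) = -656/3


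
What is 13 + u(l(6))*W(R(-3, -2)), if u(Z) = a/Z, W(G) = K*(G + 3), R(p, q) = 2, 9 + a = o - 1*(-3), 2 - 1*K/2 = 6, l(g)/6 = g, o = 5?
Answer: 127/9 ≈ 14.111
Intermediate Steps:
l(g) = 6*g
K = -8 (K = 4 - 2*6 = 4 - 12 = -8)
a = -1 (a = -9 + (5 - 1*(-3)) = -9 + (5 + 3) = -9 + 8 = -1)
W(G) = -24 - 8*G (W(G) = -8*(G + 3) = -8*(3 + G) = -24 - 8*G)
u(Z) = -1/Z
13 + u(l(6))*W(R(-3, -2)) = 13 + (-1/(6*6))*(-24 - 8*2) = 13 + (-1/36)*(-24 - 16) = 13 - 1*1/36*(-40) = 13 - 1/36*(-40) = 13 + 10/9 = 127/9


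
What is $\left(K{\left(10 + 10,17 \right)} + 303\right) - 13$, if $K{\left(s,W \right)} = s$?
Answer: $310$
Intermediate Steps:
$\left(K{\left(10 + 10,17 \right)} + 303\right) - 13 = \left(\left(10 + 10\right) + 303\right) - 13 = \left(20 + 303\right) - 13 = 323 - 13 = 310$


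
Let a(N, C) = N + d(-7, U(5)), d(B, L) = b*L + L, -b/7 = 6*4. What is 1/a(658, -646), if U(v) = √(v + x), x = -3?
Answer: 329/188593 + 167*√2/377186 ≈ 0.0023706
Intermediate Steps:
b = -168 (b = -42*4 = -7*24 = -168)
U(v) = √(-3 + v) (U(v) = √(v - 3) = √(-3 + v))
d(B, L) = -167*L (d(B, L) = -168*L + L = -167*L)
a(N, C) = N - 167*√2 (a(N, C) = N - 167*√(-3 + 5) = N - 167*√2)
1/a(658, -646) = 1/(658 - 167*√2)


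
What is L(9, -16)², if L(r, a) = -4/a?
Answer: 1/16 ≈ 0.062500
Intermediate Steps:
L(9, -16)² = (-4/(-16))² = (-4*(-1/16))² = (¼)² = 1/16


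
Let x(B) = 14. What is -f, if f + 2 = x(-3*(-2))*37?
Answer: -516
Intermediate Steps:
f = 516 (f = -2 + 14*37 = -2 + 518 = 516)
-f = -1*516 = -516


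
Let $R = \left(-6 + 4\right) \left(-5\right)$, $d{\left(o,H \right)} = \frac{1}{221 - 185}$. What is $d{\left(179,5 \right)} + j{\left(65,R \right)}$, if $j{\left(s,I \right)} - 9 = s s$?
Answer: $\frac{152425}{36} \approx 4234.0$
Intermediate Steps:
$d{\left(o,H \right)} = \frac{1}{36}$
$R = 10$ ($R = \left(-2\right) \left(-5\right) = 10$)
$j{\left(s,I \right)} = 9 + s^{2}$ ($j{\left(s,I \right)} = 9 + s s = 9 + s^{2}$)
$d{\left(179,5 \right)} + j{\left(65,R \right)} = \frac{1}{36} + \left(9 + 65^{2}\right) = \frac{1}{36} + \left(9 + 4225\right) = \frac{1}{36} + 4234 = \frac{152425}{36}$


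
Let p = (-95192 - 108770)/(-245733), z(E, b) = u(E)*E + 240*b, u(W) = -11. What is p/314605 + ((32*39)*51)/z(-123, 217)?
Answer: 182243086656958/152994175490235 ≈ 1.1912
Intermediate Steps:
z(E, b) = -11*E + 240*b
p = 203962/245733 (p = -203962*(-1/245733) = 203962/245733 ≈ 0.83001)
p/314605 + ((32*39)*51)/z(-123, 217) = (203962/245733)/314605 + ((32*39)*51)/(-11*(-123) + 240*217) = (203962/245733)*(1/314605) + (1248*51)/(1353 + 52080) = 203962/77308830465 + 63648/53433 = 203962/77308830465 + 63648*(1/53433) = 203962/77308830465 + 7072/5937 = 182243086656958/152994175490235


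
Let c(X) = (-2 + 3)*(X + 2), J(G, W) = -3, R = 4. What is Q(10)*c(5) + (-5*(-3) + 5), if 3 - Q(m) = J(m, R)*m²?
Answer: 2141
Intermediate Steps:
Q(m) = 3 + 3*m² (Q(m) = 3 - (-3)*m² = 3 + 3*m²)
c(X) = 2 + X (c(X) = 1*(2 + X) = 2 + X)
Q(10)*c(5) + (-5*(-3) + 5) = (3 + 3*10²)*(2 + 5) + (-5*(-3) + 5) = (3 + 3*100)*7 + (15 + 5) = (3 + 300)*7 + 20 = 303*7 + 20 = 2121 + 20 = 2141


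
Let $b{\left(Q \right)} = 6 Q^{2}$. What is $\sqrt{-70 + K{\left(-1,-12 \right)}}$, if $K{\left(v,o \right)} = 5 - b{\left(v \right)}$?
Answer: $i \sqrt{71} \approx 8.4261 i$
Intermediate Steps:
$K{\left(v,o \right)} = 5 - 6 v^{2}$
$\sqrt{-70 + K{\left(-1,-12 \right)}} = \sqrt{-70 + \left(5 - 6 \left(-1\right)^{2}\right)} = \sqrt{-70 + \left(5 - 6\right)} = \sqrt{-70 - 1} = \sqrt{-71} = i \sqrt{71}$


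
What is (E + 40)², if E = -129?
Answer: 7921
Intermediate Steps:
(E + 40)² = (-129 + 40)² = (-89)² = 7921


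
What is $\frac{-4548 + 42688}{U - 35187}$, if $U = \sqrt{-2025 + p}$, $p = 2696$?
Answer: $- \frac{671016090}{619062149} - \frac{19070 \sqrt{671}}{619062149} \approx -1.0847$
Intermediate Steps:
$U = \sqrt{671}$ ($U = \sqrt{-2025 + 2696} = \sqrt{671} \approx 25.904$)
$\frac{-4548 + 42688}{U - 35187} = \frac{-4548 + 42688}{\sqrt{671} - 35187} = \frac{38140}{-35187 + \sqrt{671}}$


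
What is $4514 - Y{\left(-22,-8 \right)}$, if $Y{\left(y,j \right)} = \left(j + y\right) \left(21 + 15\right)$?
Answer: $5594$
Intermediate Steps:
$Y{\left(y,j \right)} = 36 j + 36 y$ ($Y{\left(y,j \right)} = \left(j + y\right) 36 = 36 j + 36 y$)
$4514 - Y{\left(-22,-8 \right)} = 4514 - \left(36 \left(-8\right) + 36 \left(-22\right)\right) = 4514 - \left(-288 - 792\right) = 4514 - -1080 = 4514 + 1080 = 5594$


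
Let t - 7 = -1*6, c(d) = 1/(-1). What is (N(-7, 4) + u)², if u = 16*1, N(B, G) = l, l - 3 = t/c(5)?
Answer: 324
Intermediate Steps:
c(d) = -1
t = 1 (t = 7 - 1*6 = 7 - 6 = 1)
l = 2 (l = 3 + 1/(-1) = 3 + 1*(-1) = 3 - 1 = 2)
N(B, G) = 2
u = 16
(N(-7, 4) + u)² = (2 + 16)² = 18² = 324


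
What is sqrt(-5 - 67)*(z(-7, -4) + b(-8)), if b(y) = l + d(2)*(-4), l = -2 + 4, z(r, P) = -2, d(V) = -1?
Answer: 24*I*sqrt(2) ≈ 33.941*I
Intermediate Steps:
l = 2
b(y) = 6 (b(y) = 2 - 1*(-4) = 2 + 4 = 6)
sqrt(-5 - 67)*(z(-7, -4) + b(-8)) = sqrt(-5 - 67)*(-2 + 6) = sqrt(-72)*4 = (6*I*sqrt(2))*4 = 24*I*sqrt(2)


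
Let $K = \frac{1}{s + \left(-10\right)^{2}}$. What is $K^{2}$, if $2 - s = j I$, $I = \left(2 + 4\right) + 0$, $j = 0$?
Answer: $\frac{1}{10404} \approx 9.6117 \cdot 10^{-5}$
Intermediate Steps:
$I = 6$ ($I = 6 + 0 = 6$)
$s = 2$ ($s = 2 - 0 \cdot 6 = 2 - 0 = 2 + 0 = 2$)
$K = \frac{1}{102}$ ($K = \frac{1}{2 + \left(-10\right)^{2}} = \frac{1}{2 + 100} = \frac{1}{102} \approx 0.0098039$)
$K^{2} = \left(\frac{1}{102}\right)^{2} = \frac{1}{10404}$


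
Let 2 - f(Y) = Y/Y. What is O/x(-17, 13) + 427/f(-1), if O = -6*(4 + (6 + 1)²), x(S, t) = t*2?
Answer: 5392/13 ≈ 414.77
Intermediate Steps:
x(S, t) = 2*t
f(Y) = 1 (f(Y) = 2 - Y/Y = 2 - 1*1 = 2 - 1 = 1)
O = -318 (O = -6*(4 + 7²) = -6*(4 + 49) = -6*53 = -318)
O/x(-17, 13) + 427/f(-1) = -318/(2*13) + 427/1 = -318/26 + 427*1 = -318*1/26 + 427 = -159/13 + 427 = 5392/13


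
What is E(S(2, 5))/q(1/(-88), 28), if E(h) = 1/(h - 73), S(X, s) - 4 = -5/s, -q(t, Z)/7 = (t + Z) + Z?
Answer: 44/1207115 ≈ 3.6451e-5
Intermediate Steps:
q(t, Z) = -14*Z - 7*t (q(t, Z) = -7*((t + Z) + Z) = -7*((Z + t) + Z) = -7*(t + 2*Z) = -14*Z - 7*t)
S(X, s) = 4 - 5/s
E(h) = 1/(-73 + h)
E(S(2, 5))/q(1/(-88), 28) = 1/((-73 + (4 - 5/5))*(-14*28 - 7/(-88))) = 1/((-73 + (4 - 5*⅕))*(-392 - 7*(-1/88))) = 1/((-73 + (4 - 1))*(-392 + 7/88)) = 1/((-73 + 3)*(-34489/88)) = -88/34489/(-70) = -1/70*(-88/34489) = 44/1207115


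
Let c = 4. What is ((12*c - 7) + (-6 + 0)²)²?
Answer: 5929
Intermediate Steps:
((12*c - 7) + (-6 + 0)²)² = ((12*4 - 7) + (-6 + 0)²)² = ((48 - 7) + (-6)²)² = (41 + 36)² = 77² = 5929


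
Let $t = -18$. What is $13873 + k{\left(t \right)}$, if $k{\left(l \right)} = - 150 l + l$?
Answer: $16555$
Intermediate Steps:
$k{\left(l \right)} = - 149 l$
$13873 + k{\left(t \right)} = 13873 - -2682 = 13873 + 2682 = 16555$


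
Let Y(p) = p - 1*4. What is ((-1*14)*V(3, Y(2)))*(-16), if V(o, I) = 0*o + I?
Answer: -448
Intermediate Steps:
Y(p) = -4 + p (Y(p) = p - 4 = -4 + p)
V(o, I) = I (V(o, I) = 0 + I = I)
((-1*14)*V(3, Y(2)))*(-16) = ((-1*14)*(-4 + 2))*(-16) = -14*(-2)*(-16) = 28*(-16) = -448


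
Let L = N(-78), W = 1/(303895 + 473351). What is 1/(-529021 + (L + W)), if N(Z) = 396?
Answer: -777246/410871666749 ≈ -1.8917e-6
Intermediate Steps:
W = 1/777246 ≈ 1.2866e-6
L = 396
1/(-529021 + (L + W)) = 1/(-529021 + (396 + 1/777246)) = 1/(-529021 + 307789417/777246) = 1/(-410871666749/777246) = -777246/410871666749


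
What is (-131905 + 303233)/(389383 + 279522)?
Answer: 171328/668905 ≈ 0.25613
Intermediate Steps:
(-131905 + 303233)/(389383 + 279522) = 171328/668905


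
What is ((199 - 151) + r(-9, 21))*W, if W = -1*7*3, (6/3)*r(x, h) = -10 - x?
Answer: -1995/2 ≈ -997.50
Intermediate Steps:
r(x, h) = -5 - x/2 (r(x, h) = (-10 - x)/2 = -5 - x/2)
W = -21 (W = -7*3 = -21)
((199 - 151) + r(-9, 21))*W = ((199 - 151) + (-5 - ½*(-9)))*(-21) = (48 + (-5 + 9/2))*(-21) = (48 - ½)*(-21) = (95/2)*(-21) = -1995/2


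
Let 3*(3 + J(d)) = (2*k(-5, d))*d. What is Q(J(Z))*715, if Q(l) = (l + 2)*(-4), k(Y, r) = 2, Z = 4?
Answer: -37180/3 ≈ -12393.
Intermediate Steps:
J(d) = -3 + 4*d/3 (J(d) = -3 + ((2*2)*d)/3 = -3 + (4*d)/3 = -3 + 4*d/3)
Q(l) = -8 - 4*l (Q(l) = (2 + l)*(-4) = -8 - 4*l)
Q(J(Z))*715 = (-8 - 4*(-3 + (4/3)*4))*715 = (-8 - 4*(-3 + 16/3))*715 = (-8 - 4*7/3)*715 = (-8 - 28/3)*715 = -52/3*715 = -37180/3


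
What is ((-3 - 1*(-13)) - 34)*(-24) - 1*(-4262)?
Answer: 4838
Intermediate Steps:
((-3 - 1*(-13)) - 34)*(-24) - 1*(-4262) = ((-3 + 13) - 34)*(-24) + 4262 = (10 - 34)*(-24) + 4262 = -24*(-24) + 4262 = 576 + 4262 = 4838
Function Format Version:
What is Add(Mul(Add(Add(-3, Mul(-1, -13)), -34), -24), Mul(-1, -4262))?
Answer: 4838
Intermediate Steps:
Add(Mul(Add(Add(-3, Mul(-1, -13)), -34), -24), Mul(-1, -4262)) = Add(Mul(Add(Add(-3, 13), -34), -24), 4262) = Add(Mul(Add(10, -34), -24), 4262) = Add(Mul(-24, -24), 4262) = Add(576, 4262) = 4838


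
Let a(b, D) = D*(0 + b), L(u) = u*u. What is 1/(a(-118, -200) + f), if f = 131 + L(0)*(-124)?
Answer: 1/23731 ≈ 4.2139e-5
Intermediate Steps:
L(u) = u²
a(b, D) = D*b
f = 131 (f = 131 + 0²*(-124) = 131 + 0*(-124) = 131 + 0 = 131)
1/(a(-118, -200) + f) = 1/(-200*(-118) + 131) = 1/(23600 + 131) = 1/23731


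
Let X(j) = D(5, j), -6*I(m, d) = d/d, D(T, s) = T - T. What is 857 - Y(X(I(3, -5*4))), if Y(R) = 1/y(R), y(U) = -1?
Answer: 858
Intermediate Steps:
D(T, s) = 0
I(m, d) = -⅙ (I(m, d) = -d/(6*d) = -⅙*1 = -⅙)
X(j) = 0
Y(R) = -1 (Y(R) = 1/(-1) = -1)
857 - Y(X(I(3, -5*4))) = 857 - 1*(-1) = 857 + 1 = 858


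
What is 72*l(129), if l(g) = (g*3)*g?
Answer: 3594456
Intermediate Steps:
l(g) = 3*g² (l(g) = (3*g)*g = 3*g²)
72*l(129) = 72*(3*129²) = 72*(3*16641) = 72*49923 = 3594456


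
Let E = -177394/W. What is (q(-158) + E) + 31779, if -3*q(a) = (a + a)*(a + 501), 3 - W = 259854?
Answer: 17646225719/259851 ≈ 67909.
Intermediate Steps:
W = -259851 (W = 3 - 1*259854 = 3 - 259854 = -259851)
q(a) = -2*a*(501 + a)/3 (q(a) = -(a + a)*(a + 501)/3 = -2*a*(501 + a)/3)
E = 177394/259851 (E = -177394/(-259851) = -177394*(-1/259851) = 177394/259851 ≈ 0.68268)
(q(-158) + E) + 31779 = (-⅔*(-158)*(501 - 158) + 177394/259851) + 31779 = (-⅔*(-158)*343 + 177394/259851) + 31779 = (108388/3 + 177394/259851) + 31779 = 9388420790/259851 + 31779 = 17646225719/259851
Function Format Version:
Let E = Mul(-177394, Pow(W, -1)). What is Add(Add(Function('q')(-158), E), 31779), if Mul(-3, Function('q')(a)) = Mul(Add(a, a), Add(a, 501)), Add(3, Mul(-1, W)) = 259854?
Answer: Rational(17646225719, 259851) ≈ 67909.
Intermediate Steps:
W = -259851 (W = Add(3, Mul(-1, 259854)) = Add(3, -259854) = -259851)
Function('q')(a) = Mul(Rational(-2, 3), a, Add(501, a)) (Function('q')(a) = Mul(Rational(-1, 3), Mul(Add(a, a), Add(a, 501))) = Mul(Rational(-1, 3), Mul(Mul(2, a), Add(501, a))) = Mul(Rational(-1, 3), Mul(2, a, Add(501, a))) = Mul(Rational(-2, 3), a, Add(501, a)))
E = Rational(177394, 259851) (E = Mul(-177394, Pow(-259851, -1)) = Mul(-177394, Rational(-1, 259851)) = Rational(177394, 259851) ≈ 0.68268)
Add(Add(Function('q')(-158), E), 31779) = Add(Add(Mul(Rational(-2, 3), -158, Add(501, -158)), Rational(177394, 259851)), 31779) = Add(Add(Mul(Rational(-2, 3), -158, 343), Rational(177394, 259851)), 31779) = Add(Add(Rational(108388, 3), Rational(177394, 259851)), 31779) = Add(Rational(9388420790, 259851), 31779) = Rational(17646225719, 259851)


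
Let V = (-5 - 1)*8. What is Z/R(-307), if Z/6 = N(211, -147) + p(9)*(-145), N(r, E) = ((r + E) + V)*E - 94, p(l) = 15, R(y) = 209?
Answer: -27726/209 ≈ -132.66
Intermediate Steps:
V = -48 (V = -6*8 = -48)
N(r, E) = -94 + E*(-48 + E + r) (N(r, E) = ((r + E) - 48)*E - 94 = ((E + r) - 48)*E - 94 = (-48 + E + r)*E - 94 = E*(-48 + E + r) - 94 = -94 + E*(-48 + E + r))
Z = -27726 (Z = 6*((-94 + (-147)**2 - 48*(-147) - 147*211) + 15*(-145)) = 6*((-94 + 21609 + 7056 - 31017) - 2175) = 6*(-2446 - 2175) = 6*(-4621) = -27726)
Z/R(-307) = -27726/209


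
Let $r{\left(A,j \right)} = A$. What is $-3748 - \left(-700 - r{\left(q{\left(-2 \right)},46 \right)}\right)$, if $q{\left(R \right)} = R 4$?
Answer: $-3056$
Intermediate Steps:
$q{\left(R \right)} = 4 R$
$-3748 - \left(-700 - r{\left(q{\left(-2 \right)},46 \right)}\right) = -3748 - \left(-700 - 4 \left(-2\right)\right) = -3748 - \left(-700 - -8\right) = -3748 - \left(-700 + 8\right) = -3748 - -692 = -3748 + 692 = -3056$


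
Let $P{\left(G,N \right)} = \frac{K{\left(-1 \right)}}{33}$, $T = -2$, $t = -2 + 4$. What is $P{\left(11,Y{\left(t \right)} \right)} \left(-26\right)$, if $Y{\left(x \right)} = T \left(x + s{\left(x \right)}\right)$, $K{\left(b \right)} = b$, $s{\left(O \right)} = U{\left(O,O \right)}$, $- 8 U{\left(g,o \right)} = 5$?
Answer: $\frac{26}{33} \approx 0.78788$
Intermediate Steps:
$U{\left(g,o \right)} = - \frac{5}{8}$ ($U{\left(g,o \right)} = \left(- \frac{1}{8}\right) 5 = - \frac{5}{8}$)
$s{\left(O \right)} = - \frac{5}{8}$
$t = 2$
$Y{\left(x \right)} = \frac{5}{4} - 2 x$ ($Y{\left(x \right)} = - 2 \left(x - \frac{5}{8}\right) = - 2 \left(- \frac{5}{8} + x\right) = \frac{5}{4} - 2 x$)
$P{\left(G,N \right)} = - \frac{1}{33}$
$P{\left(11,Y{\left(t \right)} \right)} \left(-26\right) = \left(- \frac{1}{33}\right) \left(-26\right) = \frac{26}{33}$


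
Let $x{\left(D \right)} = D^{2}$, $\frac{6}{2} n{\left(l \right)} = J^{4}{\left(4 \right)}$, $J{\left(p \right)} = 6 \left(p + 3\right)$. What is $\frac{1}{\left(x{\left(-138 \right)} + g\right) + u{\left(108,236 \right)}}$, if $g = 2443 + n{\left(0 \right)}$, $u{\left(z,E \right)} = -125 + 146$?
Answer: $\frac{1}{1058740} \approx 9.4452 \cdot 10^{-7}$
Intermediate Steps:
$J{\left(p \right)} = 18 + 6 p$ ($J{\left(p \right)} = 6 \left(3 + p\right) = 18 + 6 p$)
$u{\left(z,E \right)} = 21$
$n{\left(l \right)} = 1037232$ ($n{\left(l \right)} = \frac{\left(18 + 6 \cdot 4\right)^{4}}{3} = \frac{\left(18 + 24\right)^{4}}{3} = \frac{42^{4}}{3} = \frac{1}{3} \cdot 3111696 = 1037232$)
$g = 1039675$ ($g = 2443 + 1037232 = 1039675$)
$\frac{1}{\left(x{\left(-138 \right)} + g\right) + u{\left(108,236 \right)}} = \frac{1}{\left(\left(-138\right)^{2} + 1039675\right) + 21} = \frac{1}{\left(19044 + 1039675\right) + 21} = \frac{1}{1058719 + 21} = \frac{1}{1058740}$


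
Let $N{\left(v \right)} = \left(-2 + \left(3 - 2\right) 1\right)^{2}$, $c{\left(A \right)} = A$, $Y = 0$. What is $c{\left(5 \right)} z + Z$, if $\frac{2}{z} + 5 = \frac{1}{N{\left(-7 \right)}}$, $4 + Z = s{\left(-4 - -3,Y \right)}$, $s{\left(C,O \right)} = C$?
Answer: $- \frac{15}{2} \approx -7.5$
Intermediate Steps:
$N{\left(v \right)} = 1$ ($N{\left(v \right)} = \left(-2 + 1 \cdot 1\right)^{2} = \left(-2 + 1\right)^{2} = \left(-1\right)^{2} = 1$)
$Z = -5$ ($Z = -4 - 1 = -5$)
$z = - \frac{1}{2}$ ($z = \frac{2}{-5 + 1^{-1}} = \frac{2}{-5 + 1} = \frac{2}{-4} = 2 \left(- \frac{1}{4}\right) = - \frac{1}{2} \approx -0.5$)
$c{\left(5 \right)} z + Z = 5 \left(- \frac{1}{2}\right) - 5 = - \frac{5}{2} - 5 = - \frac{15}{2}$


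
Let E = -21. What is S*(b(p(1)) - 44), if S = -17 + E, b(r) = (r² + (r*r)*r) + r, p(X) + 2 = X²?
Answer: 1710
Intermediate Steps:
p(X) = -2 + X²
b(r) = r + r² + r³ (b(r) = (r² + r²*r) + r = (r² + r³) + r = r + r² + r³)
S = -38 (S = -17 - 21 = -38)
S*(b(p(1)) - 44) = -38*((-2 + 1²)*(1 + (-2 + 1²) + (-2 + 1²)²) - 44) = -38*((-2 + 1)*(1 + (-2 + 1) + (-2 + 1)²) - 44) = -38*(-(1 - 1 + (-1)²) - 44) = -38*(-(1 - 1 + 1) - 44) = -38*(-1*1 - 44) = -38*(-1 - 44) = -38*(-45) = 1710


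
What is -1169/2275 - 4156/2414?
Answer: -876919/392275 ≈ -2.2355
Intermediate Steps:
-1169/2275 - 4156/2414 = -1169*1/2275 - 4156*1/2414 = -167/325 - 2078/1207 = -876919/392275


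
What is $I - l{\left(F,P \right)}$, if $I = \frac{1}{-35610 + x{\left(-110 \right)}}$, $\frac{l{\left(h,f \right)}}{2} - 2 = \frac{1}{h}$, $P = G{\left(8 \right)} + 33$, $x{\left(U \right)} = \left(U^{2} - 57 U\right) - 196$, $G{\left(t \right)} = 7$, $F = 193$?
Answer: $- \frac{13495657}{3365148} \approx -4.0104$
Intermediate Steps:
$x{\left(U \right)} = -196 + U^{2} - 57 U$
$P = 40$ ($P = 7 + 33 = 40$)
$l{\left(h,f \right)} = 4 + \frac{2}{h}$
$I = - \frac{1}{17436}$ ($I = \frac{1}{-35610 - \left(-6074 - 12100\right)} = \frac{1}{-35610 + \left(-196 + 12100 + 6270\right)} = \frac{1}{-35610 + 18174} = \frac{1}{-17436} = - \frac{1}{17436} \approx -5.7353 \cdot 10^{-5}$)
$I - l{\left(F,P \right)} = - \frac{1}{17436} - \left(4 + \frac{2}{193}\right) = - \frac{1}{17436} - \frac{774}{193} = - \frac{13495657}{3365148}$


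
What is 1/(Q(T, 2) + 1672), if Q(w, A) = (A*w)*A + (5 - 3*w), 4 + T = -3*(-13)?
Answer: 1/1712 ≈ 0.00058411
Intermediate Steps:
T = 35 (T = -4 - 3*(-13) = -4 + 39 = 35)
Q(w, A) = 5 - 3*w + w*A² (Q(w, A) = w*A² + (5 - 3*w) = 5 - 3*w + w*A²)
1/(Q(T, 2) + 1672) = 1/((5 - 3*35 + 35*2²) + 1672) = 1/((5 - 105 + 35*4) + 1672) = 1/((5 - 105 + 140) + 1672) = 1/(40 + 1672) = 1/1712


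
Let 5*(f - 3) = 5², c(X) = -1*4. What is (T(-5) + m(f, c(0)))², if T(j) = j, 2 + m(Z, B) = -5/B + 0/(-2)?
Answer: 529/16 ≈ 33.063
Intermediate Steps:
c(X) = -4
f = 8 (f = 3 + (⅕)*5² = 3 + (⅕)*25 = 3 + 5 = 8)
m(Z, B) = -2 - 5/B (m(Z, B) = -2 + (-5/B + 0/(-2)) = -2 + (-5/B + 0*(-½)) = -2 + (-5/B + 0) = -2 - 5/B)
(T(-5) + m(f, c(0)))² = (-5 + (-2 - 5/(-4)))² = (-5 + (-2 - 5*(-¼)))² = (-5 + (-2 + 5/4))² = (-5 - ¾)² = (-23/4)² = 529/16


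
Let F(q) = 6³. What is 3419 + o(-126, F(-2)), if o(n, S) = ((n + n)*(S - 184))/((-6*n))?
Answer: 10225/3 ≈ 3408.3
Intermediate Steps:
F(q) = 216
o(n, S) = 184/3 - S/3 (o(n, S) = ((2*n)*(-184 + S))*(-1/(6*n)) = (2*n*(-184 + S))*(-1/(6*n)) = 184/3 - S/3)
3419 + o(-126, F(-2)) = 3419 + (184/3 - ⅓*216) = 3419 + (184/3 - 72) = 3419 - 32/3 = 10225/3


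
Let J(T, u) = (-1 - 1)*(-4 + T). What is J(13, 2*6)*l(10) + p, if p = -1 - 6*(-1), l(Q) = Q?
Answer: -175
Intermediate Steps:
p = 5 (p = -1 + 6 = 5)
J(T, u) = 8 - 2*T (J(T, u) = -2*(-4 + T) = 8 - 2*T)
J(13, 2*6)*l(10) + p = (8 - 2*13)*10 + 5 = (8 - 26)*10 + 5 = -18*10 + 5 = -180 + 5 = -175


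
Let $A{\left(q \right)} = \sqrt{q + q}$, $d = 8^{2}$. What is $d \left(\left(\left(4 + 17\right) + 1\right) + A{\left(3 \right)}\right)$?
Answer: $1408 + 64 \sqrt{6} \approx 1564.8$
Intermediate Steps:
$d = 64$
$A{\left(q \right)} = \sqrt{2} \sqrt{q}$ ($A{\left(q \right)} = \sqrt{2 q} = \sqrt{2} \sqrt{q}$)
$d \left(\left(\left(4 + 17\right) + 1\right) + A{\left(3 \right)}\right) = 64 \left(\left(\left(4 + 17\right) + 1\right) + \sqrt{2} \sqrt{3}\right) = 64 \left(\left(21 + 1\right) + \sqrt{6}\right) = 64 \left(22 + \sqrt{6}\right) = 1408 + 64 \sqrt{6}$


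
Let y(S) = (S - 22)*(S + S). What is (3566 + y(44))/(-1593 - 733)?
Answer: -2751/1163 ≈ -2.3654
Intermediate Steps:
y(S) = 2*S*(-22 + S) (y(S) = (-22 + S)*(2*S) = 2*S*(-22 + S))
(3566 + y(44))/(-1593 - 733) = (3566 + 2*44*(-22 + 44))/(-1593 - 733) = (3566 + 2*44*22)/(-2326) = (3566 + 1936)*(-1/2326) = 5502*(-1/2326) = -2751/1163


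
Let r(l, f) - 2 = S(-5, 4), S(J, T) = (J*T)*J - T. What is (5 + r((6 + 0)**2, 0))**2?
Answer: 10609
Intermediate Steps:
S(J, T) = -T + T*J**2 (S(J, T) = T*J**2 - T = -T + T*J**2)
r(l, f) = 98 (r(l, f) = 2 + 4*(-1 + (-5)**2) = 2 + 4*(-1 + 25) = 2 + 4*24 = 2 + 96 = 98)
(5 + r((6 + 0)**2, 0))**2 = (5 + 98)**2 = 103**2 = 10609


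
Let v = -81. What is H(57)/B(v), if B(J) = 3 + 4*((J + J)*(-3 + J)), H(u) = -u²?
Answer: -57/955 ≈ -0.059686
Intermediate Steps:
B(J) = 3 + 8*J*(-3 + J) (B(J) = 3 + 4*((2*J)*(-3 + J)) = 3 + 4*(2*J*(-3 + J)) = 3 + 8*J*(-3 + J))
H(57)/B(v) = (-1*57²)/(3 - 24*(-81) + 8*(-81)²) = (-1*3249)/(3 + 1944 + 8*6561) = -3249/(3 + 1944 + 52488) = -3249/54435 = -3249*1/54435 = -57/955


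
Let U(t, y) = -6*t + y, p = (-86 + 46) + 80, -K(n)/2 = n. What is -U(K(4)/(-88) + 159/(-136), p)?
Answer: -34759/748 ≈ -46.469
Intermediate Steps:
K(n) = -2*n
p = 40 (p = -40 + 80 = 40)
U(t, y) = y - 6*t
-U(K(4)/(-88) + 159/(-136), p) = -(40 - 6*(-2*4/(-88) + 159/(-136))) = -(40 - 6*(-8*(-1/88) + 159*(-1/136))) = -(40 - 6*(1/11 - 159/136)) = -(40 - 6*(-1613/1496)) = -(40 + 4839/748) = -1*34759/748 = -34759/748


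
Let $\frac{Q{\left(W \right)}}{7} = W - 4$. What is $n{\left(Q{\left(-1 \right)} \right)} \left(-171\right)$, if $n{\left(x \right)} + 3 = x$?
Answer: $6498$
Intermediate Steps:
$Q{\left(W \right)} = -28 + 7 W$ ($Q{\left(W \right)} = 7 \left(W - 4\right) = 7 \left(-4 + W\right) = -28 + 7 W$)
$n{\left(x \right)} = -3 + x$
$n{\left(Q{\left(-1 \right)} \right)} \left(-171\right) = \left(-3 + \left(-28 + 7 \left(-1\right)\right)\right) \left(-171\right) = \left(-3 - 35\right) \left(-171\right) = \left(-38\right) \left(-171\right) = 6498$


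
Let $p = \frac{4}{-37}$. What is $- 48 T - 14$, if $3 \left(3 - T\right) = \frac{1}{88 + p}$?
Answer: $- \frac{128306}{813} \approx -157.82$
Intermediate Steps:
$p = - \frac{4}{37}$ ($p = 4 \left(- \frac{1}{37}\right) = - \frac{4}{37} \approx -0.10811$)
$T = \frac{29231}{9756}$ ($T = 3 - \frac{1}{3 \left(88 - \frac{4}{37}\right)} = 3 - \frac{1}{3 \cdot \frac{3252}{37}} = 3 - \frac{37}{9756} = \frac{29231}{9756} \approx 2.9962$)
$- 48 T - 14 = \left(-48\right) \frac{29231}{9756} - 14 = - \frac{116924}{813} - 14 = - \frac{128306}{813}$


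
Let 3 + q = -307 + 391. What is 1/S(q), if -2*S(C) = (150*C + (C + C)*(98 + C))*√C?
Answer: -1/185166 ≈ -5.4006e-6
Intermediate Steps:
q = 81 (q = -3 + (-307 + 391) = -3 + 84 = 81)
S(C) = -√C*(150*C + 2*C*(98 + C))/2 (S(C) = -(150*C + (C + C)*(98 + C))*√C/2 = -(150*C + (2*C)*(98 + C))*√C/2 = -(150*C + 2*C*(98 + C))*√C/2 = -√C*(150*C + 2*C*(98 + C))/2)
1/S(q) = 1/(81^(3/2)*(-173 - 1*81)) = 1/(729*(-173 - 81)) = 1/(729*(-254)) = 1/(-185166) = -1/185166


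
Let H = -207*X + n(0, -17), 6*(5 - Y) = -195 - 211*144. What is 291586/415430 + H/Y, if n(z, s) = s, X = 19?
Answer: -153422521/2119316145 ≈ -0.072392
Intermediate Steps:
Y = 10203/2 (Y = 5 - (-195 - 211*144)/6 = 5 - (-195 - 30384)/6 = 5 - 1/6*(-30579) = 5 + 10193/2 = 10203/2 ≈ 5101.5)
H = -3950 (H = -207*19 - 17 = -3933 - 17 = -3950)
291586/415430 + H/Y = 291586/415430 - 3950/10203/2 = 291586*(1/415430) - 3950*2/10203 = 145793/207715 - 7900/10203 = -153422521/2119316145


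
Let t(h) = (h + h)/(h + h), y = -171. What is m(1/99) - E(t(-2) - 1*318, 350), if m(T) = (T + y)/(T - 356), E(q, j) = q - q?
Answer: 16928/35243 ≈ 0.48032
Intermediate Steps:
t(h) = 1 (t(h) = (2*h)/((2*h)) = (2*h)*(1/(2*h)) = 1)
E(q, j) = 0
m(T) = (-171 + T)/(-356 + T) (m(T) = (T - 171)/(T - 356) = (-171 + T)/(-356 + T))
m(1/99) - E(t(-2) - 1*318, 350) = (-171 + 1/99)/(-356 + 1/99) - 1*0 = (-171 + 1/99)/(-356 + 1/99) + 0 = -16928/99/(-35243/99) + 0 = -99/35243*(-16928/99) + 0 = 16928/35243 + 0 = 16928/35243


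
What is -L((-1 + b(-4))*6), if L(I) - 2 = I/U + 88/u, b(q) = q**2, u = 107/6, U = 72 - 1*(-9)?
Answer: -7748/963 ≈ -8.0457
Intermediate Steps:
U = 81 (U = 72 + 9 = 81)
u = 107/6 (u = 107*(1/6) = 107/6 ≈ 17.833)
L(I) = 742/107 + I/81 (L(I) = 2 + (I/81 + 88/(107/6)) = 2 + (I*(1/81) + 88*(6/107)) = 2 + (I/81 + 528/107) = 2 + (528/107 + I/81) = 742/107 + I/81)
-L((-1 + b(-4))*6) = -(742/107 + ((-1 + (-4)**2)*6)/81) = -(742/107 + ((-1 + 16)*6)/81) = -(742/107 + (15*6)/81) = -(742/107 + (1/81)*90) = -(742/107 + 10/9) = -1*7748/963 = -7748/963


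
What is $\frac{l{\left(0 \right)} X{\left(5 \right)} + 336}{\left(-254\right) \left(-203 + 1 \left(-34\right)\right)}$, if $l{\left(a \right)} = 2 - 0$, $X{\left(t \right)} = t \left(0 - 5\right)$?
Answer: $\frac{143}{30099} \approx 0.004751$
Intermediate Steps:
$X{\left(t \right)} = - 5 t$ ($X{\left(t \right)} = t \left(-5\right) = - 5 t$)
$l{\left(a \right)} = 2$ ($l{\left(a \right)} = 2 + 0 = 2$)
$\frac{l{\left(0 \right)} X{\left(5 \right)} + 336}{\left(-254\right) \left(-203 + 1 \left(-34\right)\right)} = \frac{2 \left(\left(-5\right) 5\right) + 336}{\left(-254\right) \left(-203 + 1 \left(-34\right)\right)} = \frac{2 \left(-25\right) + 336}{\left(-254\right) \left(-203 - 34\right)} = \frac{-50 + 336}{\left(-254\right) \left(-237\right)} = \frac{286}{60198} = 286 \cdot \frac{1}{60198} = \frac{143}{30099}$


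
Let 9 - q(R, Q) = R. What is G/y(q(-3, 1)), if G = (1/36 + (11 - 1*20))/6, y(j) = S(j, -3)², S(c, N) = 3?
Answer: -323/1944 ≈ -0.16615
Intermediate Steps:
q(R, Q) = 9 - R
y(j) = 9 (y(j) = 3² = 9)
G = -323/216 (G = (1/36 + (11 - 20))*(⅙) = (1/36 - 9)*(⅙) = -323/36*⅙ = -323/216 ≈ -1.4954)
G/y(q(-3, 1)) = -323/216/9 = -323/216*⅑ = -323/1944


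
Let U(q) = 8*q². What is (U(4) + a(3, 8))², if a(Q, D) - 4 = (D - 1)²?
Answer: 32761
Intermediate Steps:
a(Q, D) = 4 + (-1 + D)² (a(Q, D) = 4 + (D - 1)² = 4 + (-1 + D)²)
(U(4) + a(3, 8))² = (8*4² + (4 + (-1 + 8)²))² = (8*16 + (4 + 7²))² = (128 + (4 + 49))² = (128 + 53)² = 181² = 32761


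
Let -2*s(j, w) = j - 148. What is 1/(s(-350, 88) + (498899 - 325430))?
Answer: 1/173718 ≈ 5.7565e-6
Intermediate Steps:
s(j, w) = 74 - j/2 (s(j, w) = -(j - 148)/2 = -(-148 + j)/2 = 74 - j/2)
1/(s(-350, 88) + (498899 - 325430)) = 1/((74 - ½*(-350)) + (498899 - 325430)) = 1/((74 + 175) + 173469) = 1/(249 + 173469) = 1/173718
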